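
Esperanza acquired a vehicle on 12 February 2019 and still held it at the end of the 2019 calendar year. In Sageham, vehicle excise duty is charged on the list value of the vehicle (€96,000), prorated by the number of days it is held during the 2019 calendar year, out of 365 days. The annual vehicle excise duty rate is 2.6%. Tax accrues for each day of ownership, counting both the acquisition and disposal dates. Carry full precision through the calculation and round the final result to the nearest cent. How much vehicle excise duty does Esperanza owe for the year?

Days held (12 February – 31 December 2019): 323 out of 365
Tax = €96,000 × 2.6% × 323/365 = €2,208.7890

€2,208.79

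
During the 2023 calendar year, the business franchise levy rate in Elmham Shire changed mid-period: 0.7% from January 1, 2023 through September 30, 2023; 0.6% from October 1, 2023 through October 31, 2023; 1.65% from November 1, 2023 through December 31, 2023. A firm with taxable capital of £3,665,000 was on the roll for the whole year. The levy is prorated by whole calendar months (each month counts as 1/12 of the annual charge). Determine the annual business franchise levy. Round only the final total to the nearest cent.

£31,152.50

January 1 – September 30, 2023: 9 months at 0.7% → £3,665,000 × 0.7% × 9/12 = £19,241.2500
October 1 – October 31, 2023: 1 month at 0.6% → £3,665,000 × 0.6% × 1/12 = £1,832.5000
November 1 – December 31, 2023: 2 months at 1.65% → £3,665,000 × 1.65% × 2/12 = £10,078.7500
Total = £31,152.5000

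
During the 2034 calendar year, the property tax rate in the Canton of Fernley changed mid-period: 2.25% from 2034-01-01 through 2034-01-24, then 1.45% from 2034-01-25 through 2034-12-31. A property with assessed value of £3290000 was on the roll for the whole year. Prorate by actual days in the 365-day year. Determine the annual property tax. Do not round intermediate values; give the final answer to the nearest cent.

2034-01-01 to 2034-01-24: 24 days at 2.25% → £3290000 × 2.25% × 24/365 = £4867.3973
2034-01-25 to 2034-12-31: 341 days at 1.45% → £3290000 × 1.45% × 341/365 = £44568.2329
Total = £49435.6301

£49435.63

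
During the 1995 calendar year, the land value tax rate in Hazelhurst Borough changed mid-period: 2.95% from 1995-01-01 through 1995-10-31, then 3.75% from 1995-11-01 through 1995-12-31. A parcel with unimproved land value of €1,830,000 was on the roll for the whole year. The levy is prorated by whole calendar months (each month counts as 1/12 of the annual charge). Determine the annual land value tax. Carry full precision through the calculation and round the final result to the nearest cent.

€56,425.00

1995-01-01 to 1995-10-31: 10 months at 2.95% → €1,830,000 × 2.95% × 10/12 = €44,987.5000
1995-11-01 to 1995-12-31: 2 months at 3.75% → €1,830,000 × 3.75% × 2/12 = €11,437.5000
Total = €56,425.0000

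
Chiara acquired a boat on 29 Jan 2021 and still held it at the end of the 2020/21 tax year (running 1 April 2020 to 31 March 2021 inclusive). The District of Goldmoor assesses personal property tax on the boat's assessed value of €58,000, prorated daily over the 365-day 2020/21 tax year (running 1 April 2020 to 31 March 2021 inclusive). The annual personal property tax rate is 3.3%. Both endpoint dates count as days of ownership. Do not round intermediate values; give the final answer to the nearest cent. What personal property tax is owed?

Days held (29 Jan – 31 Mar 2021): 62 out of 365
Tax = €58,000 × 3.3% × 62/365 = €325.1178

€325.12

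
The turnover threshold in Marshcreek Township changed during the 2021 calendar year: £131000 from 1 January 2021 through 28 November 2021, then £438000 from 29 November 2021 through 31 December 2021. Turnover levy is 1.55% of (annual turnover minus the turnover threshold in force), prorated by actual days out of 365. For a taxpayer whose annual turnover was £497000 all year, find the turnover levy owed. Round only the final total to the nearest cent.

1 January – 28 November 2021: 332 days, exemption £131000 → (£497000 − £131000) × 1.55% × 332/365 = £5160.0986
29 November – 31 December 2021: 33 days, exemption £438000 → (£497000 − £438000) × 1.55% × 33/365 = £82.6808
Total = £5242.7795

£5242.78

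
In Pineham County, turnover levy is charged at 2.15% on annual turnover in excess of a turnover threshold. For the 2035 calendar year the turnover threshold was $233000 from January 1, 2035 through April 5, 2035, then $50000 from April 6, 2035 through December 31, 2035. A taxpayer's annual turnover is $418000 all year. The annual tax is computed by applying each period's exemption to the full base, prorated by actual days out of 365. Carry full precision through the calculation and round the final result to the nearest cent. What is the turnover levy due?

$6887.95

January 1 – April 5, 2035: 95 days, exemption $233000 → ($418000 − $233000) × 2.15% × 95/365 = $1035.2397
April 6 – December 31, 2035: 270 days, exemption $50000 → ($418000 − $50000) × 2.15% × 270/365 = $5852.7123
Total = $6887.9521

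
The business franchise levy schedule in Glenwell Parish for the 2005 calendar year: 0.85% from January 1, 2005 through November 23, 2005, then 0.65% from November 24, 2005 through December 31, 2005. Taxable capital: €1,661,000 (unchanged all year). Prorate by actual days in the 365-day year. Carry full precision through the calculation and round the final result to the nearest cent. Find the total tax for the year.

January 1 – November 23, 2005: 327 days at 0.85% → €1,661,000 × 0.85% × 327/365 = €12,648.6288
November 24 – December 31, 2005: 38 days at 0.65% → €1,661,000 × 0.65% × 38/365 = €1,124.0192
Total = €13,772.6479

€13,772.65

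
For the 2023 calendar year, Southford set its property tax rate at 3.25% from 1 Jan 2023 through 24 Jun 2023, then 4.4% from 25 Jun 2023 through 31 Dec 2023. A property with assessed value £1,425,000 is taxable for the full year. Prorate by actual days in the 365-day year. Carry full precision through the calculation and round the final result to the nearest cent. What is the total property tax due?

£54,842.98

1 Jan – 24 Jun 2023: 175 days at 3.25% → £1,425,000 × 3.25% × 175/365 = £22,204.6233
25 Jun – 31 Dec 2023: 190 days at 4.4% → £1,425,000 × 4.4% × 190/365 = £32,638.3562
Total = £54,842.9795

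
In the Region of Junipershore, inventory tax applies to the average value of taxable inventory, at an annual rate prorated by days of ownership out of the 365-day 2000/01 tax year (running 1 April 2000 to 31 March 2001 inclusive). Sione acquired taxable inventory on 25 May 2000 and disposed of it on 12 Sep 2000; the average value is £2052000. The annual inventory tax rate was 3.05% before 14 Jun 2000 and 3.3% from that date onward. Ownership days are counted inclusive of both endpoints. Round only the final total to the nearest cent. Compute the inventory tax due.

25 May – 13 Jun 2000: 20 days at 3.05% → £2052000 × 3.05% × 20/365 = £3429.3699
14 Jun – 12 Sep 2000: 91 days at 3.3% → £2052000 × 3.3% × 91/365 = £16882.6192
Total = £20311.9890

£20311.99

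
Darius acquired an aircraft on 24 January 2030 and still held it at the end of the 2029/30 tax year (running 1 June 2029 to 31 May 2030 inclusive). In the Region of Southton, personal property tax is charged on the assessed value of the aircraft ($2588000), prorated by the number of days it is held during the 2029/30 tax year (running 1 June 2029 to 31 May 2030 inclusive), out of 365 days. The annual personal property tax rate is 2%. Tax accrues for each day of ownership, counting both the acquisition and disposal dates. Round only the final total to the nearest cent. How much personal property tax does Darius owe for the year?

Days held (24 January – 31 May 2030): 128 out of 365
Tax = $2588000 × 2% × 128/365 = $18151.4521

$18151.45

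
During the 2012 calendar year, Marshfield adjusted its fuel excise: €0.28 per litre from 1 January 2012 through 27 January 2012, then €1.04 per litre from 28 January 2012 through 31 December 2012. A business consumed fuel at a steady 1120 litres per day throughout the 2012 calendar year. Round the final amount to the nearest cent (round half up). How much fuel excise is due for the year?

1 January – 27 January 2012: 27 days × 1120 litres/day = 30,240 litres at €0.28/litre → €8,467.20
28 January – 31 December 2012: 339 days × 1120 litres/day = 379,680 litres at €1.04/litre → €394,867.20

€403,334.40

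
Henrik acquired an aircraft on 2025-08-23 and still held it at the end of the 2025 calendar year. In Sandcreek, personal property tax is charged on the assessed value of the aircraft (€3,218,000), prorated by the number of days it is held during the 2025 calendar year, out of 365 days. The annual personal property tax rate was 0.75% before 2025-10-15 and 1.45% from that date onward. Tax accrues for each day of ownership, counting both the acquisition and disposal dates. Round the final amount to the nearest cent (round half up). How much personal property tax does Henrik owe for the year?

2025-08-23 to 2025-10-14: 53 days at 0.75% → €3,218,000 × 0.75% × 53/365 = €3,504.5342
2025-10-15 to 2025-12-31: 78 days at 1.45% → €3,218,000 × 1.45% × 78/365 = €9,971.3918
Total = €13,475.9260

€13,475.93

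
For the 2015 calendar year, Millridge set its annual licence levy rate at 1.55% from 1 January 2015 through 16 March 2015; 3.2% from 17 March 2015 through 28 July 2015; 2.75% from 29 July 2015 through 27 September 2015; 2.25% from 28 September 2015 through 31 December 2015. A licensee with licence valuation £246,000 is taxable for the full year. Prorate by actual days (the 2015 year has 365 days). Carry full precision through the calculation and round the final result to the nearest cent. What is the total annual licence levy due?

1 January – 16 March 2015: 75 days at 1.55% → £246,000 × 1.55% × 75/365 = £783.4932
17 March – 28 July 2015: 134 days at 3.2% → £246,000 × 3.2% × 134/365 = £2,889.9945
29 July – 27 September 2015: 61 days at 2.75% → £246,000 × 2.75% × 61/365 = £1,130.5890
28 September – 31 December 2015: 95 days at 2.25% → £246,000 × 2.25% × 95/365 = £1,440.6164
Total = £6,244.6932

£6,244.69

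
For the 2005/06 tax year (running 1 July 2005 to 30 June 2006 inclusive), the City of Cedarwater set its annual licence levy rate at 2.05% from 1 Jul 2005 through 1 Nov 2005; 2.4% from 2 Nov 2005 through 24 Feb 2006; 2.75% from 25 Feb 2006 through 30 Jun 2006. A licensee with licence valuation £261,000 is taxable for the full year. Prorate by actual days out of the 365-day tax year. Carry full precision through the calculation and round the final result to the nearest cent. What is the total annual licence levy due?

1 Jul – 1 Nov 2005: 124 days at 2.05% → £261,000 × 2.05% × 124/365 = £1,817.7041
2 Nov 2005 – 24 Feb 2006: 115 days at 2.4% → £261,000 × 2.4% × 115/365 = £1,973.5890
25 Feb – 30 Jun 2006: 126 days at 2.75% → £261,000 × 2.75% × 126/365 = £2,477.7123
Total = £6,269.0055

£6,269.01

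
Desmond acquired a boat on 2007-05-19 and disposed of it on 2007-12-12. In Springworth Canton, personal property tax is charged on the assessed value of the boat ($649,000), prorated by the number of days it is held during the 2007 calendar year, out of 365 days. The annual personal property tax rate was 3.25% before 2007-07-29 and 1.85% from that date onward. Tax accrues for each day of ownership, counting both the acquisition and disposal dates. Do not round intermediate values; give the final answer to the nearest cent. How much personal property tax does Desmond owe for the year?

2007-05-19 to 2007-07-28: 71 days at 3.25% → $649,000 × 3.25% × 71/365 = $4,102.9247
2007-07-29 to 2007-12-12: 137 days at 1.85% → $649,000 × 1.85% × 137/365 = $4,506.5493
Total = $8,609.4740

$8,609.47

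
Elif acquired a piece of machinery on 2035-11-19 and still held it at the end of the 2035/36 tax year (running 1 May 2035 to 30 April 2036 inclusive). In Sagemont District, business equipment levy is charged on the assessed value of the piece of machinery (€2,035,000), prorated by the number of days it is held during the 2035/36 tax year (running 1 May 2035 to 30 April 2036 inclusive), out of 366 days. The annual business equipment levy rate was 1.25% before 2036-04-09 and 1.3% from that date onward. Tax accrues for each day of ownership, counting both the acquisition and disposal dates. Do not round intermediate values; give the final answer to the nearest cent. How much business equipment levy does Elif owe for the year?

€11,459.39

2035-11-19 to 2036-04-08: 142 days at 1.25% → €2,035,000 × 1.25% × 142/366 = €9,869.1940
2036-04-09 to 2036-04-30: 22 days at 1.3% → €2,035,000 × 1.3% × 22/366 = €1,590.1913
Total = €11,459.3852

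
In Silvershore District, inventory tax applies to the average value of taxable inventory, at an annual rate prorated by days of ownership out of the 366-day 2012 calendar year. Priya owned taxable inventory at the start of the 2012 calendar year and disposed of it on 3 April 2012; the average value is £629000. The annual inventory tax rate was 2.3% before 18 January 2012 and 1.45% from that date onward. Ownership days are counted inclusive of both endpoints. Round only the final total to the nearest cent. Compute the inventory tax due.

£2590.76

1 January – 17 January 2012: 17 days at 2.3% → £629000 × 2.3% × 17/366 = £671.9645
18 January – 3 April 2012: 77 days at 1.45% → £629000 × 1.45% × 77/366 = £1918.7937
Total = £2590.7582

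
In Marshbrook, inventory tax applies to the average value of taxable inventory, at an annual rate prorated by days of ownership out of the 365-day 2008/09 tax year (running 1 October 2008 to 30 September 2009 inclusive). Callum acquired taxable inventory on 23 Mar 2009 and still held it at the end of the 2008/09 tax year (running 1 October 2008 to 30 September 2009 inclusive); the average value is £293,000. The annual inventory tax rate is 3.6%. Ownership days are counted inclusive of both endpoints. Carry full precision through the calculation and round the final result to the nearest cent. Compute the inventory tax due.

£5,548.54

Days held (23 Mar – 30 Sep 2009): 192 out of 365
Tax = £293,000 × 3.6% × 192/365 = £5,548.5370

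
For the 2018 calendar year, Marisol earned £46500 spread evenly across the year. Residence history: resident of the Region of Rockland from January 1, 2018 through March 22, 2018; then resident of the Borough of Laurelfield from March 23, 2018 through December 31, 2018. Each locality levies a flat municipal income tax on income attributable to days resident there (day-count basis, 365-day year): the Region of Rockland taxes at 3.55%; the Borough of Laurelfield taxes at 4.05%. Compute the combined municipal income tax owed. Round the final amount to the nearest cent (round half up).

The Region of Rockland, January 1 – March 22, 2018: 81 days → £46500 × 3.55% × 81/365 = £366.3308
The Borough of Laurelfield, March 23 – December 31, 2018: 284 days → £46500 × 4.05% × 284/365 = £1465.3233
Total = £1831.6541

£1831.65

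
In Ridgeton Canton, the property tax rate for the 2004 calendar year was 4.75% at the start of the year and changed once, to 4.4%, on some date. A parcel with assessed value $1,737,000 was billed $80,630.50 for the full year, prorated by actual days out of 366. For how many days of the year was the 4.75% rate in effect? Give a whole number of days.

253 days

Let d = days at the first rate; then 366 − d days at the second rate.
$1,737,000 × [4.75%·d + 4.4%·(366−d)] / 366 = $80,630.50
Solving gives d = 253, so the new rate took effect on 10 Sep 2004.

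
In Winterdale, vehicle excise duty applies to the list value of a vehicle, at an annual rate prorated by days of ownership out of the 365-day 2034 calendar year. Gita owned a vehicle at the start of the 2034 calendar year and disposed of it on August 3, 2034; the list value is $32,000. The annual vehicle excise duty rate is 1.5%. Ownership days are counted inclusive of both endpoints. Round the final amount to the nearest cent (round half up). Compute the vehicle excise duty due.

$282.74

Days held (January 1 – August 3, 2034): 215 out of 365
Tax = $32,000 × 1.5% × 215/365 = $282.7397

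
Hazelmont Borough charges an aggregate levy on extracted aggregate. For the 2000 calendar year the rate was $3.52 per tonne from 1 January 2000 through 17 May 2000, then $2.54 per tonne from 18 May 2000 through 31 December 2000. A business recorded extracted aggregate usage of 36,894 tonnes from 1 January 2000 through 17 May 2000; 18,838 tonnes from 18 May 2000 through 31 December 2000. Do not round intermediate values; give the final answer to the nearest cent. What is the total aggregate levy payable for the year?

$177715.40

1 January – 17 May 2000: 36,894 tonnes at $3.52/tonne → $129866.88
18 May – 31 December 2000: 18,838 tonnes at $2.54/tonne → $47848.52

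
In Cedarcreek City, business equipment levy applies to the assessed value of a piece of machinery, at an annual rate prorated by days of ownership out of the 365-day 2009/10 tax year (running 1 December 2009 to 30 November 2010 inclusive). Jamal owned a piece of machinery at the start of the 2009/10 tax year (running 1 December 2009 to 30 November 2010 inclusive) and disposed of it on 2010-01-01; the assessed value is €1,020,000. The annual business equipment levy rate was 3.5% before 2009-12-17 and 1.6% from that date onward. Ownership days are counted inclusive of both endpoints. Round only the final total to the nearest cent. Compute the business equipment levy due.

€2,280.33

2009-12-01 to 2009-12-16: 16 days at 3.5% → €1,020,000 × 3.5% × 16/365 = €1,564.9315
2009-12-17 to 2010-01-01: 16 days at 1.6% → €1,020,000 × 1.6% × 16/365 = €715.3973
Total = €2,280.3288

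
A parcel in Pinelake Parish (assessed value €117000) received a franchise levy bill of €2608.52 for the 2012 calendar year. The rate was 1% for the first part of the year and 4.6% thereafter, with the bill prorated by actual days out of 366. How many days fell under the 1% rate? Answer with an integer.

241 days

Let d = days at the first rate; then 366 − d days at the second rate.
€117000 × [1%·d + 4.6%·(366−d)] / 366 = €2608.52
Solving gives d = 241, so the new rate took effect on 29 Aug 2012.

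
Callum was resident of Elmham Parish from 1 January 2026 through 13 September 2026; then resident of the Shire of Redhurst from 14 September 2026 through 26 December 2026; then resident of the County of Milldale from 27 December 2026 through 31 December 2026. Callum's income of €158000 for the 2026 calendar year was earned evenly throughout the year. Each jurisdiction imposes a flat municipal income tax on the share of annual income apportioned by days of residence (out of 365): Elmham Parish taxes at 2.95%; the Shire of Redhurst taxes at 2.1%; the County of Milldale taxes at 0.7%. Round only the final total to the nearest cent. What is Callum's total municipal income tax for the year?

Elmham Parish, 1 January – 13 September 2026: 256 days → €158000 × 2.95% × 256/365 = €3269.0849
The Shire of Redhurst, 14 September – 26 December 2026: 104 days → €158000 × 2.1% × 104/365 = €945.4027
The County of Milldale, 27 December – 31 December 2026: 5 days → €158000 × 0.7% × 5/365 = €15.1507
Total = €4229.6384

€4229.64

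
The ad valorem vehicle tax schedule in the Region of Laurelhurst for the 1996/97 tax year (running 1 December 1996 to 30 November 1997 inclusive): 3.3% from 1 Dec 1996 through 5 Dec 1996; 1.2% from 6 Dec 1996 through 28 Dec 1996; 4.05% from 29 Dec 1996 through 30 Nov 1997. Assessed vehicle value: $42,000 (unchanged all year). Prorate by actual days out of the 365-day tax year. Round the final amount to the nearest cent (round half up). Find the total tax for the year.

$1,621.26

1 Dec – 5 Dec 1996: 5 days at 3.3% → $42,000 × 3.3% × 5/365 = $18.9863
6 Dec – 28 Dec 1996: 23 days at 1.2% → $42,000 × 1.2% × 23/365 = $31.7589
29 Dec 1996 – 30 Nov 1997: 337 days at 4.05% → $42,000 × 4.05% × 337/365 = $1,570.5123
Total = $1,621.2575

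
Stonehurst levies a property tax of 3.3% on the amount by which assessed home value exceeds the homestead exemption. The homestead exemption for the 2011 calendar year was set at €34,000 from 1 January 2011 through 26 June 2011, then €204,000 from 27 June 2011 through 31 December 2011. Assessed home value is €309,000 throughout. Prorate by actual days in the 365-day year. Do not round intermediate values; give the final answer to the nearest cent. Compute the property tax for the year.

1 January – 26 June 2011: 177 days, exemption €34,000 → (€309,000 − €34,000) × 3.3% × 177/365 = €4,400.7534
27 June – 31 December 2011: 188 days, exemption €204,000 → (€309,000 − €204,000) × 3.3% × 188/365 = €1,784.7123
Total = €6,185.4658

€6,185.47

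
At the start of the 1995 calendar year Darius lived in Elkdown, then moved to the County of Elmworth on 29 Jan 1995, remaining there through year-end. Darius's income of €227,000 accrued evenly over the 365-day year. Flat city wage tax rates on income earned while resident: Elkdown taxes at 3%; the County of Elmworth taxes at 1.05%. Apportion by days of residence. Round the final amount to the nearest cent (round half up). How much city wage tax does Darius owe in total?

€2,723.07

Elkdown, 1 Jan – 28 Jan 1995: 28 days → €227,000 × 3% × 28/365 = €522.4110
The County of Elmworth, 29 Jan – 31 Dec 1995: 337 days → €227,000 × 1.05% × 337/365 = €2,200.6562
Total = €2,723.0671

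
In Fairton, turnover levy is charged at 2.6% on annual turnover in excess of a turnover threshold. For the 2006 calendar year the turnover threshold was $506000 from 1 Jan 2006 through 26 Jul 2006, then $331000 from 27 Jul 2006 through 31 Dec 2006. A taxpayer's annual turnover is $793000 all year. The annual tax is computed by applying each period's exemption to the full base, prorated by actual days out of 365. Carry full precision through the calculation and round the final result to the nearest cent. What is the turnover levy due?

1 Jan – 26 Jul 2006: 207 days, exemption $506000 → ($793000 − $506000) × 2.6% × 207/365 = $4231.8740
27 Jul – 31 Dec 2006: 158 days, exemption $331000 → ($793000 − $331000) × 2.6% × 158/365 = $5199.7151
Total = $9431.5890

$9431.59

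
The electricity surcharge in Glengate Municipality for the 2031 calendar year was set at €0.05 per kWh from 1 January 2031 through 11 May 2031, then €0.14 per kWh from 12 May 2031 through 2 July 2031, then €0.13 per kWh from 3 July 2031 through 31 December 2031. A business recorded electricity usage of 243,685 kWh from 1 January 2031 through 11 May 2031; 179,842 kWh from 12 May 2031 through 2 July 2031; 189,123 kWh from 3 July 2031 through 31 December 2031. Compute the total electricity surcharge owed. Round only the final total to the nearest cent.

€61948.12

1 January – 11 May 2031: 243,685 kWh at €0.05/kWh → €12184.25
12 May – 2 July 2031: 179,842 kWh at €0.14/kWh → €25177.88
3 July – 31 December 2031: 189,123 kWh at €0.13/kWh → €24585.99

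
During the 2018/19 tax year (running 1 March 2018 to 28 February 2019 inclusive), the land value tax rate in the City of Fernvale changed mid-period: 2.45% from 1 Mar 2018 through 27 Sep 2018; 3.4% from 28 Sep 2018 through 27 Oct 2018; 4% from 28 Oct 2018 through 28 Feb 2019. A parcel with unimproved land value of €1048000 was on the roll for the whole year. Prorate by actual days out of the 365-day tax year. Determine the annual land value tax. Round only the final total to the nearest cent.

1 Mar – 27 Sep 2018: 211 days at 2.45% → €1048000 × 2.45% × 211/365 = €14842.8384
28 Sep – 27 Oct 2018: 30 days at 3.4% → €1048000 × 3.4% × 30/365 = €2928.6575
28 Oct 2018 – 28 Feb 2019: 124 days at 4% → €1048000 × 4% × 124/365 = €14241.3151
Total = €32012.8110

€32012.81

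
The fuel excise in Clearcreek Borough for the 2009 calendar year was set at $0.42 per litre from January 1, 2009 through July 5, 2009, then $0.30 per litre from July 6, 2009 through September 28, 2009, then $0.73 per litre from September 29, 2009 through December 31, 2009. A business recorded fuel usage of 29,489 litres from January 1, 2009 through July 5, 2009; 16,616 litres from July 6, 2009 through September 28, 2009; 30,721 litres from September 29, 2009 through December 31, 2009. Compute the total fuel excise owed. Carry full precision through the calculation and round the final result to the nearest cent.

January 1 – July 5, 2009: 29,489 litres at $0.42/litre → $12385.38
July 6 – September 28, 2009: 16,616 litres at $0.30/litre → $4984.80
September 29 – December 31, 2009: 30,721 litres at $0.73/litre → $22426.33

$39796.51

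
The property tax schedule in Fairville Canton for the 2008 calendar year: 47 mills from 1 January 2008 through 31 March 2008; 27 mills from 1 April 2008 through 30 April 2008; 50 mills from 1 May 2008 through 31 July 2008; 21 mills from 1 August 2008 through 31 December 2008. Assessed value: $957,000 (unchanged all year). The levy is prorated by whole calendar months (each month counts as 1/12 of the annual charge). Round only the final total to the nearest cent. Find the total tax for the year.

1 January – 31 March 2008: 3 months at 47 mills → $957,000 × 4.7% × 3/12 = $11,244.7500
1 April – 30 April 2008: 1 month at 27 mills → $957,000 × 2.7% × 1/12 = $2,153.2500
1 May – 31 July 2008: 3 months at 50 mills → $957,000 × 5% × 3/12 = $11,962.5000
1 August – 31 December 2008: 5 months at 21 mills → $957,000 × 2.1% × 5/12 = $8,373.7500
Total = $33,734.2500

$33,734.25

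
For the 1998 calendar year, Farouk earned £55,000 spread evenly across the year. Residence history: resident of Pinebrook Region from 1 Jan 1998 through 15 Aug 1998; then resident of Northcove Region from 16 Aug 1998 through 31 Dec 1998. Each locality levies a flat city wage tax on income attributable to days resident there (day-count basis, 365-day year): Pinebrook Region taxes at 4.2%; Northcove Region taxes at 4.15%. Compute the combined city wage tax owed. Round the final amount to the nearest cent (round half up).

Pinebrook Region, 1 Jan – 15 Aug 1998: 227 days → £55,000 × 4.2% × 227/365 = £1,436.6301
Northcove Region, 16 Aug – 31 Dec 1998: 138 days → £55,000 × 4.15% × 138/365 = £862.9726
Total = £2,299.6027

£2,299.60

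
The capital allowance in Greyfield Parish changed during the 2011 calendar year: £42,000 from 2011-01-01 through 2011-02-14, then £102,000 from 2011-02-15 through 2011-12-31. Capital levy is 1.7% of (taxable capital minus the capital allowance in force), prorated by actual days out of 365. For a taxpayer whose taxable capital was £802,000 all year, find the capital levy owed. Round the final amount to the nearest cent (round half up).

2011-01-01 to 2011-02-14: 45 days, exemption £42,000 → (£802,000 − £42,000) × 1.7% × 45/365 = £1,592.8767
2011-02-15 to 2011-12-31: 320 days, exemption £102,000 → (£802,000 − £102,000) × 1.7% × 320/365 = £10,432.8767
Total = £12,025.7534

£12,025.75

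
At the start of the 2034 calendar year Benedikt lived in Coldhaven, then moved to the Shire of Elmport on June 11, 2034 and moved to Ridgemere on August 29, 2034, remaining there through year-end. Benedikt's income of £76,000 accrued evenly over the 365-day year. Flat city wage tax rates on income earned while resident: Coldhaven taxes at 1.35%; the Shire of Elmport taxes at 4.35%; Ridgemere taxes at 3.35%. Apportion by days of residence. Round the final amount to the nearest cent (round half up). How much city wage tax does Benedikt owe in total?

£2,040.03

Coldhaven, January 1 – June 10, 2034: 161 days → £76,000 × 1.35% × 161/365 = £452.5644
The Shire of Elmport, June 11 – August 28, 2034: 79 days → £76,000 × 4.35% × 79/365 = £715.5452
Ridgemere, August 29 – December 31, 2034: 125 days → £76,000 × 3.35% × 125/365 = £871.9178
Total = £2,040.0274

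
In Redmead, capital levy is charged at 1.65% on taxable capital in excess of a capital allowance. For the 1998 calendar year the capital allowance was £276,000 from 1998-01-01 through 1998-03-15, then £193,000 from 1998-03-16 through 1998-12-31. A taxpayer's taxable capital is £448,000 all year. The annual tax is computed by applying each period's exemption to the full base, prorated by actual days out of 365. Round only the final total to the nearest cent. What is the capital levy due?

1998-01-01 to 1998-03-15: 74 days, exemption £276,000 → (£448,000 − £276,000) × 1.65% × 74/365 = £575.3753
1998-03-16 to 1998-12-31: 291 days, exemption £193,000 → (£448,000 − £193,000) × 1.65% × 291/365 = £3,354.4726
Total = £3,929.8479

£3,929.85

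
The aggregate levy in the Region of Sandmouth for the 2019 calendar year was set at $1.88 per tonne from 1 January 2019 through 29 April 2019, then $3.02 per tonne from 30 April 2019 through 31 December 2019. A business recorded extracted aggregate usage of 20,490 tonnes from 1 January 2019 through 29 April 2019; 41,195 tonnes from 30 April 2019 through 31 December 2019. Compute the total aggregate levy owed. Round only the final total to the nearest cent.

$162,930.10

1 January – 29 April 2019: 20,490 tonnes at $1.88/tonne → $38,521.20
30 April – 31 December 2019: 41,195 tonnes at $3.02/tonne → $124,408.90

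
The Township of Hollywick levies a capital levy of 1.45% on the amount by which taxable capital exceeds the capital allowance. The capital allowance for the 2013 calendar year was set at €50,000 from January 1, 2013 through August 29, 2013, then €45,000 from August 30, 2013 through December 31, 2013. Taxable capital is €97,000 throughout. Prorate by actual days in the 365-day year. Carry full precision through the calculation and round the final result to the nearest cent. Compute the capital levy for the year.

January 1 – August 29, 2013: 241 days, exemption €50,000 → (€97,000 − €50,000) × 1.45% × 241/365 = €449.9767
August 30 – December 31, 2013: 124 days, exemption €45,000 → (€97,000 − €45,000) × 1.45% × 124/365 = €256.1534
Total = €706.1301

€706.13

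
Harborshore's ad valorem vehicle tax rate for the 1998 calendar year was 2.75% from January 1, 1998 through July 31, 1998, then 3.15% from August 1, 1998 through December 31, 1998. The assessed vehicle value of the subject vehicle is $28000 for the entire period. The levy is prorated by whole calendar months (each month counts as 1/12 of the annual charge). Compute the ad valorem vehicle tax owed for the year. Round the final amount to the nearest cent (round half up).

$816.67

January 1 – July 31, 1998: 7 months at 2.75% → $28000 × 2.75% × 7/12 = $449.1667
August 1 – December 31, 1998: 5 months at 3.15% → $28000 × 3.15% × 5/12 = $367.5000
Total = $816.6667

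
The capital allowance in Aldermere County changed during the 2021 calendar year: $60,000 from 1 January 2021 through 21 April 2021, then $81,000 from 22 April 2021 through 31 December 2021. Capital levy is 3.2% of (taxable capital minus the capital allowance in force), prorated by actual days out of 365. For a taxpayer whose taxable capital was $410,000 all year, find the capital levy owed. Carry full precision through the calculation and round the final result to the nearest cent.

$10,732.36

1 January – 21 April 2021: 111 days, exemption $60,000 → ($410,000 − $60,000) × 3.2% × 111/365 = $3,406.0274
22 April – 31 December 2021: 254 days, exemption $81,000 → ($410,000 − $81,000) × 3.2% × 254/365 = $7,326.3342
Total = $10,732.3616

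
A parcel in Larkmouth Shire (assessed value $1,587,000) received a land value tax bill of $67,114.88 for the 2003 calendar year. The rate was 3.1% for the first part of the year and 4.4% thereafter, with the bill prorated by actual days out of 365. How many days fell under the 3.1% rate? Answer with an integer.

48 days

Let d = days at the first rate; then 365 − d days at the second rate.
$1,587,000 × [3.1%·d + 4.4%·(365−d)] / 365 = $67,114.88
Solving gives d = 48, so the new rate took effect on 18 Feb 2003.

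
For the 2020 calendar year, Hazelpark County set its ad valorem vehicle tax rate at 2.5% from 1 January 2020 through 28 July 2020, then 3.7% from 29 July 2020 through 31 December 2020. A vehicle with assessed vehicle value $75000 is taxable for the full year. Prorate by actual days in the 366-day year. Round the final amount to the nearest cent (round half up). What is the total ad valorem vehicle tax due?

1 January – 28 July 2020: 210 days at 2.5% → $75000 × 2.5% × 210/366 = $1075.8197
29 July – 31 December 2020: 156 days at 3.7% → $75000 × 3.7% × 156/366 = $1182.7869
Total = $2258.6066

$2258.61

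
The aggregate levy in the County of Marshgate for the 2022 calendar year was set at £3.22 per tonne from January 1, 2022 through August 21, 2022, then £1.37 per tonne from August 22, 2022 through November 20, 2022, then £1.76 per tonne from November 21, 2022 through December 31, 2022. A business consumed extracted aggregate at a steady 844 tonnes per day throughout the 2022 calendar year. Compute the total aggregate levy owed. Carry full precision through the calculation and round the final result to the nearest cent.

£799,343.96

January 1 – August 21, 2022: 233 days × 844 tonnes/day = 196,652 tonnes at £3.22/tonne → £633,219.44
August 22 – November 20, 2022: 91 days × 844 tonnes/day = 76,804 tonnes at £1.37/tonne → £105,221.48
November 21 – December 31, 2022: 41 days × 844 tonnes/day = 34,604 tonnes at £1.76/tonne → £60,903.04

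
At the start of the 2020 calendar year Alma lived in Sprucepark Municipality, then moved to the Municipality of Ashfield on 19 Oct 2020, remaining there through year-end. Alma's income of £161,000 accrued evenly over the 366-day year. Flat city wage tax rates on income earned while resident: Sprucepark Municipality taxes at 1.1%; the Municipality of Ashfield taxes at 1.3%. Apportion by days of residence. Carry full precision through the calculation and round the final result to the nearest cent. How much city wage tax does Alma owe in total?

£1,836.10

Sprucepark Municipality, 1 Jan – 18 Oct 2020: 292 days → £161,000 × 1.1% × 292/366 = £1,412.9290
The Municipality of Ashfield, 19 Oct – 31 Dec 2020: 74 days → £161,000 × 1.3% × 74/366 = £423.1749
Total = £1,836.1038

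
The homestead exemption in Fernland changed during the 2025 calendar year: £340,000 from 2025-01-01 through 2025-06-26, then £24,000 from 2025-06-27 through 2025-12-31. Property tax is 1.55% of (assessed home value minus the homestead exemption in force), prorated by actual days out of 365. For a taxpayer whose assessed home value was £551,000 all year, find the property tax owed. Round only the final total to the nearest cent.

£5,793.31

2025-01-01 to 2025-06-26: 177 days, exemption £340,000 → (£551,000 − £340,000) × 1.55% × 177/365 = £1,585.9685
2025-06-27 to 2025-12-31: 188 days, exemption £24,000 → (£551,000 − £24,000) × 1.55% × 188/365 = £4,207.3370
Total = £5,793.3055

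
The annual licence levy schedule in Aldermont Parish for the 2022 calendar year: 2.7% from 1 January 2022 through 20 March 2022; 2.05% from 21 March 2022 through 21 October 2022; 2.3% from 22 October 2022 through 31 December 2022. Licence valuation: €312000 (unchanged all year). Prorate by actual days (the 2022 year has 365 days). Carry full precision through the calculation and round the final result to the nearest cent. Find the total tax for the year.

1 January – 20 March 2022: 79 days at 2.7% → €312000 × 2.7% × 79/365 = €1823.2767
21 March – 21 October 2022: 215 days at 2.05% → €312000 × 2.05% × 215/365 = €3767.5068
22 October – 31 December 2022: 71 days at 2.3% → €312000 × 2.3% × 71/365 = €1395.8795
Total = €6986.6630

€6986.66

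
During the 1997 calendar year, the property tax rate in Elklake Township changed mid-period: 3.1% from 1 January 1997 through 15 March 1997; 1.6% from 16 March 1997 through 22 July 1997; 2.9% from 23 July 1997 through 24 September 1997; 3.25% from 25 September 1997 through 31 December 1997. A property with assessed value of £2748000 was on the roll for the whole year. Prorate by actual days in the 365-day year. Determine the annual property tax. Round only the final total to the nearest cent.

1 January – 15 March 1997: 74 days at 3.1% → £2748000 × 3.1% × 74/365 = £17270.9918
16 March – 22 July 1997: 129 days at 1.6% → £2748000 × 1.6% × 129/365 = £15539.3753
23 July – 24 September 1997: 64 days at 2.9% → £2748000 × 2.9% × 64/365 = £13973.3918
25 September – 31 December 1997: 98 days at 3.25% → £2748000 × 3.25% × 98/365 = £23979.1233
Total = £70762.8822

£70762.88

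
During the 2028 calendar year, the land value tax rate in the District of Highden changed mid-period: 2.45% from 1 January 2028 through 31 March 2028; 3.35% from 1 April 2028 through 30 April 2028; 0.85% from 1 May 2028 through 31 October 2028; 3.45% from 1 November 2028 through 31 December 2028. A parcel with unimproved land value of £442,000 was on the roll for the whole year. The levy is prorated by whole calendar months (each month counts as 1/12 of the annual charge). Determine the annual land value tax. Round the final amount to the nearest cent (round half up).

1 January – 31 March 2028: 3 months at 2.45% → £442,000 × 2.45% × 3/12 = £2,707.2500
1 April – 30 April 2028: 1 month at 3.35% → £442,000 × 3.35% × 1/12 = £1,233.9167
1 May – 31 October 2028: 6 months at 0.85% → £442,000 × 0.85% × 6/12 = £1,878.5000
1 November – 31 December 2028: 2 months at 3.45% → £442,000 × 3.45% × 2/12 = £2,541.5000
Total = £8,361.1667

£8,361.17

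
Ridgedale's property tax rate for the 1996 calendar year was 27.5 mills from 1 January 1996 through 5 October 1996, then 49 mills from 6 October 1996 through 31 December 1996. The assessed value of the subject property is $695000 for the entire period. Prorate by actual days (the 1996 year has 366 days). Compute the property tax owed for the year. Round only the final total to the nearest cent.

$22664.41

1 January – 5 October 1996: 279 days at 27.5 mills → $695000 × 2.75% × 279/366 = $14569.3648
6 October – 31 December 1996: 87 days at 49 mills → $695000 × 4.9% × 87/366 = $8095.0410
Total = $22664.4057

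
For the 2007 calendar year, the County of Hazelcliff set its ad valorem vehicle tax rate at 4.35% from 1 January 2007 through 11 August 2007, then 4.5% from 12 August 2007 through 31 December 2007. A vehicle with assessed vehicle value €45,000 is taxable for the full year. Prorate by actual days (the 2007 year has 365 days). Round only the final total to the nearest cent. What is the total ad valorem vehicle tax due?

1 January – 11 August 2007: 223 days at 4.35% → €45,000 × 4.35% × 223/365 = €1,195.9521
12 August – 31 December 2007: 142 days at 4.5% → €45,000 × 4.5% × 142/365 = €787.8082
Total = €1,983.7603

€1,983.76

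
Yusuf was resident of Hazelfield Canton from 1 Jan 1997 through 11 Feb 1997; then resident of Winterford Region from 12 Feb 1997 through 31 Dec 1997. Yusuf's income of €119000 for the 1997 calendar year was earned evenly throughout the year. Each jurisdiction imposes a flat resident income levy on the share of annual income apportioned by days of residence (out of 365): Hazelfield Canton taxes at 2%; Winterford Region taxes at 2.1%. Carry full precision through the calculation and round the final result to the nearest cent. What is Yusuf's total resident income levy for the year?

€2485.31

Hazelfield Canton, 1 Jan – 11 Feb 1997: 42 days → €119000 × 2% × 42/365 = €273.8630
Winterford Region, 12 Feb – 31 Dec 1997: 323 days → €119000 × 2.1% × 323/365 = €2211.4438
Total = €2485.3068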